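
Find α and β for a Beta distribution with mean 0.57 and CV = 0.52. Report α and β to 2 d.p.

Var = (CV·μ)² = (0.52×0.57)² = 0.087853.
α+β = μ(1−μ)/Var − 1 = 0.2451/0.087853 − 1 = 1.7899.
Thus α = 0.57·1.7899 = 1.02 and β = 0.43·1.7899 = 0.77.

α = 1.02, β = 0.77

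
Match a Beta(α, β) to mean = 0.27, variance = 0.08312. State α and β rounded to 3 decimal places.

Write ν = α+β; then α = μν and Var = μ(1−μ)/(ν+1).
ν = μ(1−μ)/Var − 1 = 0.1971/0.08312 − 1 = 1.3713.
α = 0.27·1.3713 = 0.370, β = 0.73·1.3713 = 1.001.

α = 0.370, β = 1.001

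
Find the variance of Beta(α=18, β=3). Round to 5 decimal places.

Var = αβ/[(α+β)²(α+β+1)] = (18×3)/(21²×22) = 54/9702 = 0.00557.

0.00557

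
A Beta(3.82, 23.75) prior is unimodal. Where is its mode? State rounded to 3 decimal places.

0.110

With α,β > 1, mode = (α−1)/(α+β−2) = 2.82/25.57 = 0.110.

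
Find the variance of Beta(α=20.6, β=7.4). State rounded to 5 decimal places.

0.00670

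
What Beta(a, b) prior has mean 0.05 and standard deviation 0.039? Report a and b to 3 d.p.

σ² = 0.039² = 0.001521.
With s = a+b, Var = μ(1−μ)/(s+1), so s+1 = (0.05×0.95)/0.001521 = 31.2295 and s = 30.2295.
a = μs = 1.511, b = (1−μ)s = 28.718.

a = 1.511, b = 28.718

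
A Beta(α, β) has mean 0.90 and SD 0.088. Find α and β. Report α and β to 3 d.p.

α = 9.560, β = 1.062

σ² = 0.088² = 0.007744.
With s = α+β, Var = μ(1−μ)/(s+1), so s+1 = (0.90×0.10)/0.007744 = 11.6219 and s = 10.6219.
α = μs = 9.560, β = (1−μ)s = 1.062.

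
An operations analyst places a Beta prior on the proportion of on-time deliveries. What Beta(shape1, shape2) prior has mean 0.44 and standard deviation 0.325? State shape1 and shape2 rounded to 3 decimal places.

σ² = 0.325² = 0.105625.
With s = shape1+shape2, Var = μ(1−μ)/(s+1), so s+1 = (0.44×0.56)/0.105625 = 2.3328 and s = 1.3328.
shape1 = μs = 0.586, shape2 = (1−μ)s = 0.746.

shape1 = 0.586, shape2 = 0.746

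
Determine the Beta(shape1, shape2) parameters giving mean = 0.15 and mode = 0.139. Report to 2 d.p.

With s = shape1+shape2: μ = shape1/s and mode = (shape1−1)/(s−2). Eliminating shape1 = μs,
μs − 1 = m(s−2) ⇒ s(μ−m) = 1−2m ⇒ s = 0.722/0.011 = 65.6364.
So shape1 = μs = 9.85, shape2 = (1−μ)s = 55.79.

shape1 = 9.85, shape2 = 55.79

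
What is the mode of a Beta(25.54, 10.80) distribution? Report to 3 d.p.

0.715

With α,β > 1, mode = (α−1)/(α+β−2) = 24.54/34.34 = 0.715.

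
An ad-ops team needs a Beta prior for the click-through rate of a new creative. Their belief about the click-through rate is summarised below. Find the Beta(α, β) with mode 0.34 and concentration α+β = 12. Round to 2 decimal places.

Mode = (α−1)/(κ−2) with κ = α+β, so α−1 = 0.34·10 = 3.40.
α = 4.40; β = κ − α = 7.60.

α = 4.40, β = 7.60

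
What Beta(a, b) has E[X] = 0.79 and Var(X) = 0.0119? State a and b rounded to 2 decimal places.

By moment matching, a+b = μ(1−μ)/σ² − 1 = (0.79·0.21)/0.0119 − 1 = 13.9412 − 1 = 12.9412.
Since a/(a+b) = μ, a = 0.79·12.9412 = 10.22 and b = 0.21·12.9412 = 2.72.

a = 10.22, b = 2.72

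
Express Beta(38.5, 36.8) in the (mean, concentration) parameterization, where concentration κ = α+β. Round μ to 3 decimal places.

κ = α+β = 38.5+36.8 = 75.3; μ = α/κ = 38.5/75.3 = 0.511.

μ = 0.511, κ = 75.3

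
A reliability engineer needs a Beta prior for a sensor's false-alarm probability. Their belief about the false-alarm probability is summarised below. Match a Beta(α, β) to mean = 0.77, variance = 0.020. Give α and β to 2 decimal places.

α = 6.05, β = 1.81

By moment matching, α+β = μ(1−μ)/σ² − 1 = (0.77·0.23)/0.020 − 1 = 8.8550 − 1 = 7.8550.
Since α/(α+β) = μ, α = 0.77·7.8550 = 6.05 and β = 0.23·7.8550 = 1.81.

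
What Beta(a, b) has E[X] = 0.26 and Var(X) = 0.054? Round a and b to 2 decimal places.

By moment matching, a+b = μ(1−μ)/σ² − 1 = (0.26·0.74)/0.054 − 1 = 3.5630 − 1 = 2.5630.
Since a/(a+b) = μ, a = 0.26·2.5630 = 0.67 and b = 0.74·2.5630 = 1.90.

a = 0.67, b = 1.90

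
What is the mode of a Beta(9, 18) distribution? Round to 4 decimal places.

With α,β > 1, mode = (α−1)/(α+β−2) = 8/25 = 0.3200.

0.3200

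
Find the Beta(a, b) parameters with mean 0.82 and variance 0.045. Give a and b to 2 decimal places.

By moment matching, a+b = μ(1−μ)/σ² − 1 = (0.82·0.18)/0.045 − 1 = 3.2800 − 1 = 2.2800.
Since a/(a+b) = μ, a = 0.82·2.2800 = 1.87 and b = 0.18·2.2800 = 0.41.

a = 1.87, b = 0.41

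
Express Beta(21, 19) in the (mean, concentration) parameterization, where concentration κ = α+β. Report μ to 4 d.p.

μ = 0.5250, κ = 40

κ = α+β = 21+19 = 40; μ = α/κ = 21/40 = 0.5250.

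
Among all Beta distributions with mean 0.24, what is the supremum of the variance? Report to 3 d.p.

0.182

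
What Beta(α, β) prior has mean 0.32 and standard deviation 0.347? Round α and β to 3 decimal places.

α = 0.258, β = 0.549

Variance = 0.347² = 0.120409. The moment-matching identity α+β = μ(1−μ)/Var − 1 gives
α+β = 0.2176/0.120409 − 1 = 0.8072, so α = μ·0.8072 = 0.258 and β = (1−μ)·0.8072 = 0.549.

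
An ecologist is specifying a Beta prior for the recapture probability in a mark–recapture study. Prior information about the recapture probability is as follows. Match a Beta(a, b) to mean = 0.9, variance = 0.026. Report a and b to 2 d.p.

Let s = a+b. The Beta variance is μ(1−μ)/(s+1).
So s+1 = μ(1−μ)/σ² = (0.9×0.1)/0.026 = 0.09/0.026 = 3.4615, giving s = 2.4615.
Then a = μs = 0.9×2.4615 = 2.22 and b = (1−μ)s = 0.1×2.4615 = 0.25.

a = 2.22, b = 0.25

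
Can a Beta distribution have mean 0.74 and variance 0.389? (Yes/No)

A Beta with mean μ has variance μ(1−μ)/(α+β+1) < μ(1−μ).
Here μ(1−μ) = 0.74×0.26 = 0.1924, and 0.389 ≥ 0.1924.

No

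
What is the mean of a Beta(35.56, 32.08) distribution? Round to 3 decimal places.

0.526

The Beta mean is α/(α+β) = 35.56/(35.56+32.08) = 0.526.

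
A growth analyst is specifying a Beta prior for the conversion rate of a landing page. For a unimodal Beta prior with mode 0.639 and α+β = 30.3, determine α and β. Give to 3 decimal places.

α = 19.084, β = 11.216

Since the density peak of Beta(α,β) is at (α−1)/(α+β−2),
α = 1 + 0.639(30.3−2) = 19.084 and β = 30.3 − 19.084 = 11.216.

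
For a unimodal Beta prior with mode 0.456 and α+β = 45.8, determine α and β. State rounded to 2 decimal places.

α = 20.97, β = 24.83

Since the density peak of Beta(α,β) is at (α−1)/(α+β−2),
α = 1 + 0.456(45.8−2) = 20.97 and β = 45.8 − 20.97 = 24.83.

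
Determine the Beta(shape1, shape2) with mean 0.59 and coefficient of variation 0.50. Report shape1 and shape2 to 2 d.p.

σ = CV·μ = 0.50×0.59 = 0.29500, so σ² = 0.087025.
s+1 = μ(1−μ)/σ² = 0.2419/0.087025 = 2.7797, so s = shape1+shape2 = 1.7797.
shape1 = μs = 1.05, shape2 = (1−μ)s = 0.73.

shape1 = 1.05, shape2 = 0.73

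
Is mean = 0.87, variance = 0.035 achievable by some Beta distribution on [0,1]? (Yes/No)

The Beta variance bound is σ² < μ(1−μ).
Here μ(1−μ) = 0.87×0.13 = 0.1131, and 0.035 < 0.1131.

Yes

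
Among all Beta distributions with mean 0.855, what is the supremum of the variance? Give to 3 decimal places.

0.124

For fixed mean μ the Beta variance is μ(1−μ)/(α+β+1), increasing as α+β decreases.
Its least upper bound (not attained) is μ(1−μ) = 0.855·0.145 = 0.124.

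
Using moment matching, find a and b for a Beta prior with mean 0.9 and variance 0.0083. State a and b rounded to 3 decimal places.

Write ν = a+b; then a = μν and Var = μ(1−μ)/(ν+1).
ν = μ(1−μ)/Var − 1 = 0.09/0.0083 − 1 = 9.8434.
a = 0.9·9.8434 = 8.859, b = 0.1·9.8434 = 0.984.

a = 8.859, b = 0.984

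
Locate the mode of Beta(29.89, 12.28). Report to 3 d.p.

0.719

The density x^(α−1)(1−x)^(β−1) is maximised at (α−1)/(α+β−2) = 28.89/40.17 = 0.719.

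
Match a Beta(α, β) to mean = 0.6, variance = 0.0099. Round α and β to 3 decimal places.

Let s = α+β. The Beta variance is μ(1−μ)/(s+1).
So s+1 = μ(1−μ)/σ² = (0.6×0.4)/0.0099 = 0.24/0.0099 = 24.2424, giving s = 23.2424.
Then α = μs = 0.6×23.2424 = 13.945 and β = (1−μ)s = 0.4×23.2424 = 9.297.

α = 13.945, β = 9.297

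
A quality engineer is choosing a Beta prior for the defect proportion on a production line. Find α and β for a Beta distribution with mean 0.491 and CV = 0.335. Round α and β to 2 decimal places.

Var = (CV·μ)² = (0.335×0.491)² = 0.027055.
α+β = μ(1−μ)/Var − 1 = 0.249919/0.027055 − 1 = 8.2373.
Thus α = 0.491·8.2373 = 4.04 and β = 0.509·8.2373 = 4.19.

α = 4.04, β = 4.19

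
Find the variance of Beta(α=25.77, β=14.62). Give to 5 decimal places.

0.00558

Var = αβ/[(α+β)²(α+β+1)] = (25.77×14.62)/(40.39²×41.39) = 376.7574/67521.663419 = 0.00558.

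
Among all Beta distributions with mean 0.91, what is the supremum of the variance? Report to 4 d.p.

0.0819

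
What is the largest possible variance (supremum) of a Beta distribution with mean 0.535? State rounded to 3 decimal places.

For fixed mean μ the Beta variance is μ(1−μ)/(α+β+1), increasing as α+β decreases.
Its least upper bound (not attained) is μ(1−μ) = 0.535·0.465 = 0.249.

0.249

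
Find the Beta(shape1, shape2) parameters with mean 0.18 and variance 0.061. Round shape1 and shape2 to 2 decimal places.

shape1 = 0.26, shape2 = 1.16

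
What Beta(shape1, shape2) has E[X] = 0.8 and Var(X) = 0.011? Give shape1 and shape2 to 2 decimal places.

shape1 = 10.84, shape2 = 2.71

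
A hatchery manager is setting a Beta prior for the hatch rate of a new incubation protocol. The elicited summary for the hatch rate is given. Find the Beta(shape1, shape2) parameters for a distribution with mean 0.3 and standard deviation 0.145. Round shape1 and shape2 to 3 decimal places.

Variance = 0.145² = 0.021025. The moment-matching identity shape1+shape2 = μ(1−μ)/Var − 1 gives
shape1+shape2 = 0.21/0.021025 − 1 = 8.9881, so shape1 = μ·8.9881 = 2.696 and shape2 = (1−μ)·8.9881 = 6.292.

shape1 = 2.696, shape2 = 6.292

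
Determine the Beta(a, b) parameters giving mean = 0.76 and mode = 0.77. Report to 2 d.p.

a = 41.04, b = 12.96

With s = a+b: μ = a/s and mode = (a−1)/(s−2). Eliminating a = μs,
μs − 1 = m(s−2) ⇒ s(μ−m) = 1−2m ⇒ s = -0.54/-0.01 = 54.0000.
So a = μs = 41.04, b = (1−μ)s = 12.96.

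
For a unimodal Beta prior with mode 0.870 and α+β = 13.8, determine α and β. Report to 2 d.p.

α = 11.27, β = 2.53

Mode = (α−1)/(κ−2) with κ = α+β, so α−1 = 0.870·11.8 = 10.27.
α = 11.27; β = κ − α = 2.53.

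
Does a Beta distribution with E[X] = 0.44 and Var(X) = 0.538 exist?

No

The Beta variance bound is σ² < μ(1−μ).
Here μ(1−μ) = 0.44×0.56 = 0.2464, and 0.538 ≥ 0.2464.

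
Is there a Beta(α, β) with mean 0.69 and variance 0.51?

No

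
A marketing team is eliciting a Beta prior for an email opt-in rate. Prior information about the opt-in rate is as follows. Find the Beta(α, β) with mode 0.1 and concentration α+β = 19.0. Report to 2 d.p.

Mode = (α−1)/(κ−2) with κ = α+β, so α−1 = 0.1·17.0 = 1.70.
α = 2.70; β = κ − α = 16.30.

α = 2.70, β = 16.30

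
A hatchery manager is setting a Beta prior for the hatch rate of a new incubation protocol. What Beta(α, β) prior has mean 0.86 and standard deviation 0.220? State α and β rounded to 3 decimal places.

α = 1.279, β = 0.208

Variance = 0.220² = 0.048400. The moment-matching identity α+β = μ(1−μ)/Var − 1 gives
α+β = 0.1204/0.048400 − 1 = 1.4876, so α = μ·1.4876 = 1.279 and β = (1−μ)·1.4876 = 0.208.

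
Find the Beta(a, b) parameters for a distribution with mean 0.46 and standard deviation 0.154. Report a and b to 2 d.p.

First σ² = 0.023716. Setting a = μn, b = (1−μ)n with n = a+b,
μ(1−μ)/(n+1) = 0.023716 ⇒ n+1 = 0.2484/0.023716 = 10.4739 ⇒ n = 9.4739.
Hence a = 0.46×9.4739 = 4.36, b = 0.54×9.4739 = 5.12.

a = 4.36, b = 5.12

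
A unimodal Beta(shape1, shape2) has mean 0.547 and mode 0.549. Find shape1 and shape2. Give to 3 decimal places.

With s = shape1+shape2: μ = shape1/s and mode = (shape1−1)/(s−2). Eliminating shape1 = μs,
μs − 1 = m(s−2) ⇒ s(μ−m) = 1−2m ⇒ s = -0.098/-0.002 = 49.0000.
So shape1 = μs = 26.803, shape2 = (1−μ)s = 22.197.

shape1 = 26.803, shape2 = 22.197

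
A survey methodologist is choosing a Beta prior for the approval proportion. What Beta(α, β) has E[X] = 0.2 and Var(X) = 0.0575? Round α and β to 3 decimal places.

α = 0.357, β = 1.426

Write ν = α+β; then α = μν and Var = μ(1−μ)/(ν+1).
ν = μ(1−μ)/Var − 1 = 0.16/0.0575 − 1 = 1.7826.
α = 0.2·1.7826 = 0.357, β = 0.8·1.7826 = 1.426.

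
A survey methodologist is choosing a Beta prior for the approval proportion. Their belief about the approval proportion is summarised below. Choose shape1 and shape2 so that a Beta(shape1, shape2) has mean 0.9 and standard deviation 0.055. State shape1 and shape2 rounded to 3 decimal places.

First σ² = 0.003025. Setting shape1 = μn, shape2 = (1−μ)n with n = shape1+shape2,
μ(1−μ)/(n+1) = 0.003025 ⇒ n+1 = 0.09/0.003025 = 29.7521 ⇒ n = 28.7521.
Hence shape1 = 0.9×28.7521 = 25.877, shape2 = 0.1×28.7521 = 2.875.

shape1 = 25.877, shape2 = 2.875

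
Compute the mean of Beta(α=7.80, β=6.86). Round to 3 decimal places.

E[X] = α/(α+β) = 7.80/14.66 = 0.532.

0.532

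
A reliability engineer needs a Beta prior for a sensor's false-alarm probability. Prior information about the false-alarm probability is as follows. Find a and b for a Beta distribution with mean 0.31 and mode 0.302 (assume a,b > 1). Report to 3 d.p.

a = 15.345, b = 34.155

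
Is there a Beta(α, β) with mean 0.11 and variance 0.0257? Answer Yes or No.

Yes

For any Beta, Var(X) < E[X]·(1−E[X]).
Here μ(1−μ) = 0.11×0.89 = 0.0979, and 0.0257 < 0.0979.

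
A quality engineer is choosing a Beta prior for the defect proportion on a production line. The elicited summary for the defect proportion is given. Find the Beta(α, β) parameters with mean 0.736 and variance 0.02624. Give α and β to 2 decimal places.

α = 4.71, β = 1.69

By moment matching, α+β = μ(1−μ)/σ² − 1 = (0.736·0.264)/0.02624 − 1 = 7.4049 − 1 = 6.4049.
Since α/(α+β) = μ, α = 0.736·6.4049 = 4.71 and β = 0.264·6.4049 = 1.69.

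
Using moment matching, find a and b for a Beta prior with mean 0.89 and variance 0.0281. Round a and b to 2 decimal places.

a = 2.21, b = 0.27

By moment matching, a+b = μ(1−μ)/σ² − 1 = (0.89·0.11)/0.0281 − 1 = 3.4840 − 1 = 2.4840.
Since a/(a+b) = μ, a = 0.89·2.4840 = 2.21 and b = 0.11·2.4840 = 0.27.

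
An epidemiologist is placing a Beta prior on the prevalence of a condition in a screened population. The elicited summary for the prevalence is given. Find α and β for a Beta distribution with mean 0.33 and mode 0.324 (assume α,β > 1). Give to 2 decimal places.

Let s = α+β. Mean gives α = μs = 0.33s; mode gives (α−1)/(s−2) = 0.324.
Substituting: 0.33s − 1 = 0.324(s−2) = 0.324s − 0.648, so 0.006s = 0.352 and s = 58.6667.
Then α = 0.33×58.6667 = 19.36 and β = s−α = 39.31.

α = 19.36, β = 39.31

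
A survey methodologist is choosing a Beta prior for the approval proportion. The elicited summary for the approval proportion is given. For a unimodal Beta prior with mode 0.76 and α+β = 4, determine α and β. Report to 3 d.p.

Mode = (α−1)/(κ−2) with κ = α+β, so α−1 = 0.76·2 = 1.520.
α = 2.520; β = κ − α = 1.480.

α = 2.520, β = 1.480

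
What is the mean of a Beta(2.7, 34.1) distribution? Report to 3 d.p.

E[X] = α/(α+β) = 2.7/36.8 = 0.073.

0.073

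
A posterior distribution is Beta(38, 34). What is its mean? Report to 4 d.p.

0.5278

E[X] = α/(α+β) = 38/72 = 0.5278.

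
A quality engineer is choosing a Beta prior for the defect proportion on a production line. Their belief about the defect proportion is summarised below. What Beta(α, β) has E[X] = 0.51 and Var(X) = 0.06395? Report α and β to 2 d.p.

Let s = α+β. The Beta variance is μ(1−μ)/(s+1).
So s+1 = μ(1−μ)/σ² = (0.51×0.49)/0.06395 = 0.2499/0.06395 = 3.9077, giving s = 2.9077.
Then α = μs = 0.51×2.9077 = 1.48 and β = (1−μ)s = 0.49×2.9077 = 1.42.

α = 1.48, β = 1.42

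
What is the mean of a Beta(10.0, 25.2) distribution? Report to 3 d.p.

0.284

The Beta mean is α/(α+β) = 10.0/(10.0+25.2) = 0.284.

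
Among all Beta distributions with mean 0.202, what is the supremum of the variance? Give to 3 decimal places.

Var = μ(1−μ)/(α+β+1), which approaches μ(1−μ) as α+β → 0.
So the supremum is μ(1−μ) = 0.202×0.798 = 0.161.

0.161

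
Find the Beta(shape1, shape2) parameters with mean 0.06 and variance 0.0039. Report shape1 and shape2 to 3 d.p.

shape1 = 0.808, shape2 = 12.654

By moment matching, shape1+shape2 = μ(1−μ)/σ² − 1 = (0.06·0.94)/0.0039 − 1 = 14.4615 − 1 = 13.4615.
Since shape1/(shape1+shape2) = μ, shape1 = 0.06·13.4615 = 0.808 and shape2 = 0.94·13.4615 = 12.654.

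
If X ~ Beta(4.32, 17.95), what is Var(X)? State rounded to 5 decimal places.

0.00672

Var = αβ/[(α+β)²(α+β+1)] = (4.32×17.95)/(22.27²×23.27) = 77.5440/11540.823983 = 0.00672.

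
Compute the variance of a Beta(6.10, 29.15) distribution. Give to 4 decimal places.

α+β = 35.25 and αβ = 177.8150, so Var = αβ/[(α+β)²(α+β+1)] = 177.8150/45042.890625 = 0.0039.

0.0039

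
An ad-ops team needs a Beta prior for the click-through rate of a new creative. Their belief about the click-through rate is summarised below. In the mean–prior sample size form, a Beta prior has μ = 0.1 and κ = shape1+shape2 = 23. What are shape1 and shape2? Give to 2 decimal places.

shape1 = 2.30, shape2 = 20.70

Split κ in proportion μ : (1−μ): shape1 = 0.1·23 = 2.30, shape2 = 23 − 2.30 = 20.70.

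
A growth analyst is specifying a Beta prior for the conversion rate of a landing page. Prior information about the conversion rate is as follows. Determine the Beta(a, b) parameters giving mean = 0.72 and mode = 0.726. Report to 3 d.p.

a = 54.240, b = 21.093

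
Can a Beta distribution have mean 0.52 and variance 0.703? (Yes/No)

For any Beta, Var(X) < E[X]·(1−E[X]).
Here μ(1−μ) = 0.52×0.48 = 0.2496, and 0.703 ≥ 0.2496.

No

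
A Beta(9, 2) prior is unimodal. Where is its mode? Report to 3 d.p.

0.889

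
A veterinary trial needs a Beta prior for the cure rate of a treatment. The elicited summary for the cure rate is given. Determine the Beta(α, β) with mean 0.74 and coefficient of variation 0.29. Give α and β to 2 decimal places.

σ = CV·μ = 0.29×0.74 = 0.21460, so σ² = 0.046053.
s+1 = μ(1−μ)/σ² = 0.1924/0.046053 = 4.1778, so s = α+β = 3.1778.
α = μs = 2.35, β = (1−μ)s = 0.83.

α = 2.35, β = 0.83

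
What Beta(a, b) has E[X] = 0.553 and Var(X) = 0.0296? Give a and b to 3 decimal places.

By moment matching, a+b = μ(1−μ)/σ² − 1 = (0.553·0.447)/0.0296 − 1 = 8.3510 − 1 = 7.3510.
Since a/(a+b) = μ, a = 0.553·7.3510 = 4.065 and b = 0.447·7.3510 = 3.286.

a = 4.065, b = 3.286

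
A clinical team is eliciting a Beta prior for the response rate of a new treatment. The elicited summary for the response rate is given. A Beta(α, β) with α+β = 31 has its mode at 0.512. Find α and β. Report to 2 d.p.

α = 15.85, β = 15.15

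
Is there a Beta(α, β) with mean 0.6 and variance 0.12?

For any Beta, Var(X) < E[X]·(1−E[X]).
Here μ(1−μ) = 0.6×0.4 = 0.24, and 0.12 < 0.24.

Yes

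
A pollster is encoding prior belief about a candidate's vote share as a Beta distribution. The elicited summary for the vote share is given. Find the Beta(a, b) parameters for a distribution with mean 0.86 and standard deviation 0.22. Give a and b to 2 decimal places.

Variance = 0.22² = 0.0484. The moment-matching identity a+b = μ(1−μ)/Var − 1 gives
a+b = 0.1204/0.0484 − 1 = 1.4876, so a = μ·1.4876 = 1.28 and b = (1−μ)·1.4876 = 0.21.

a = 1.28, b = 0.21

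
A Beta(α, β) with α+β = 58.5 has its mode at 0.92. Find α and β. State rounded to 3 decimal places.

α = 52.980, β = 5.520

For α,β>1 the mode is (α−1)/(α+β−2), so α = mode·(κ−2)+1 = 0.92×56.5+1 = 52.980.
And β = (1−mode)·(κ−2)+1 = 0.08×56.5+1 = 5.520.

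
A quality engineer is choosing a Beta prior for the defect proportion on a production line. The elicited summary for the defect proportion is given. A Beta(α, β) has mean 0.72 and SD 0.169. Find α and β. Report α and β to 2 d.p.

σ² = 0.169² = 0.028561.
With s = α+β, Var = μ(1−μ)/(s+1), so s+1 = (0.72×0.28)/0.028561 = 7.0586 and s = 6.0586.
α = μs = 4.36, β = (1−μ)s = 1.70.

α = 4.36, β = 1.70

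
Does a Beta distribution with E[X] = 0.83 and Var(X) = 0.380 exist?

No

The Beta variance bound is σ² < μ(1−μ).
Here μ(1−μ) = 0.83×0.17 = 0.1411, and 0.380 ≥ 0.1411.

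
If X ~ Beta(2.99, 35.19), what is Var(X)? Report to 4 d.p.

0.0018

Var = αβ/[(α+β)²(α+β+1)] = (2.99×35.19)/(38.18²×39.18) = 105.2181/57113.171832 = 0.0018.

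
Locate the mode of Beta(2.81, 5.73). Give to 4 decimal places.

With α,β > 1, mode = (α−1)/(α+β−2) = 1.81/6.54 = 0.2768.

0.2768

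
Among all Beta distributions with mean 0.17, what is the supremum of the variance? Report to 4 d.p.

Var = μ(1−μ)/(α+β+1), which approaches μ(1−μ) as α+β → 0.
So the supremum is μ(1−μ) = 0.17×0.83 = 0.1411.

0.1411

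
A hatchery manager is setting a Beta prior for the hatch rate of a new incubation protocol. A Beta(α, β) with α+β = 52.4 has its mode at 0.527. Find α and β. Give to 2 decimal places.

α = 27.56, β = 24.84

Mode = (α−1)/(κ−2) with κ = α+β, so α−1 = 0.527·50.4 = 26.56.
α = 27.56; β = κ − α = 24.84.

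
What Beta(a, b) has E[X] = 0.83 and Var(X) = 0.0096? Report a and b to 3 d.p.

Write ν = a+b; then a = μν and Var = μ(1−μ)/(ν+1).
ν = μ(1−μ)/Var − 1 = 0.1411/0.0096 − 1 = 13.6979.
a = 0.83·13.6979 = 11.369, b = 0.17·13.6979 = 2.329.

a = 11.369, b = 2.329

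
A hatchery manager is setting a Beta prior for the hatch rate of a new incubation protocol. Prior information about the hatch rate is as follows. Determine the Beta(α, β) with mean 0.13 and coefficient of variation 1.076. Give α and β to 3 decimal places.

σ = CV·μ = 1.076×0.13 = 0.13988, so σ² = 0.019566.
s+1 = μ(1−μ)/σ² = 0.1131/0.019566 = 5.7803, so s = α+β = 4.7803.
α = μs = 0.621, β = (1−μ)s = 4.159.

α = 0.621, β = 4.159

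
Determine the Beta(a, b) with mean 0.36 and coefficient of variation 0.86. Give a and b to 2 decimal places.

a = 0.51, b = 0.90

Var = (CV·μ)² = (0.86×0.36)² = 0.095852.
a+b = μ(1−μ)/Var − 1 = 0.2304/0.095852 − 1 = 1.4037.
Thus a = 0.36·1.4037 = 0.51 and b = 0.64·1.4037 = 0.90.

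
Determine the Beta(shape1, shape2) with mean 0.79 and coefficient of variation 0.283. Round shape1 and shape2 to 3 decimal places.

Var = (CV·μ)² = (0.283×0.79)² = 0.049984.
shape1+shape2 = μ(1−μ)/Var − 1 = 0.1659/0.049984 − 1 = 2.3191.
Thus shape1 = 0.79·2.3191 = 1.832 and shape2 = 0.21·2.3191 = 0.487.

shape1 = 1.832, shape2 = 0.487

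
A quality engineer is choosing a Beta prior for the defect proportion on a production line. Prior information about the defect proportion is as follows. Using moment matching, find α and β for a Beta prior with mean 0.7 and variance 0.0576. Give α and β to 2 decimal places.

Let s = α+β. The Beta variance is μ(1−μ)/(s+1).
So s+1 = μ(1−μ)/σ² = (0.7×0.3)/0.0576 = 0.21/0.0576 = 3.6458, giving s = 2.6458.
Then α = μs = 0.7×2.6458 = 1.85 and β = (1−μ)s = 0.3×2.6458 = 0.79.

α = 1.85, β = 0.79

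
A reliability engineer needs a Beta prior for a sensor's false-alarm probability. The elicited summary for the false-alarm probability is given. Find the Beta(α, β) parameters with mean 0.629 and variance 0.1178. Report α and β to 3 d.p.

α = 0.617, β = 0.364

Write ν = α+β; then α = μν and Var = μ(1−μ)/(ν+1).
ν = μ(1−μ)/Var − 1 = 0.233359/0.1178 − 1 = 0.9810.
α = 0.629·0.9810 = 0.617, β = 0.371·0.9810 = 0.364.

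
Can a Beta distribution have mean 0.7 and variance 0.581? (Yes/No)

No

For any Beta, Var(X) < E[X]·(1−E[X]).
Here μ(1−μ) = 0.7×0.3 = 0.21, and 0.581 ≥ 0.21.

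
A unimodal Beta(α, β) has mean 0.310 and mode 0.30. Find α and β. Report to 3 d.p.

α = 12.400, β = 27.600

With s = α+β: μ = α/s and mode = (α−1)/(s−2). Eliminating α = μs,
μs − 1 = m(s−2) ⇒ s(μ−m) = 1−2m ⇒ s = 0.40/0.010 = 40.0000.
So α = μs = 12.400, β = (1−μ)s = 27.600.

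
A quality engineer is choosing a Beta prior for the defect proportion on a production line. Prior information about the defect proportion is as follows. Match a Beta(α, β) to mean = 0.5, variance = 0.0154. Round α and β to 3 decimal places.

α = 7.617, β = 7.617

By moment matching, α+β = μ(1−μ)/σ² − 1 = (0.5·0.5)/0.0154 − 1 = 16.2338 − 1 = 15.2338.
Since α/(α+β) = μ, α = 0.5·15.2338 = 7.617 and β = 0.5·15.2338 = 7.617.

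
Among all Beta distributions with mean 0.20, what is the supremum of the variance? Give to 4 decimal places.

0.1600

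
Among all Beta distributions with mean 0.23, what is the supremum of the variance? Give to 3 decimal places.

Var = μ(1−μ)/(α+β+1), which approaches μ(1−μ) as α+β → 0.
So the supremum is μ(1−μ) = 0.23×0.77 = 0.177.

0.177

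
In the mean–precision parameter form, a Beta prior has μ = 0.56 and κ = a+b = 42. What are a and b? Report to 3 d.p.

a = 23.520, b = 18.480

Split κ in proportion μ : (1−μ): a = 0.56·42 = 23.520, b = 42 − 23.520 = 18.480.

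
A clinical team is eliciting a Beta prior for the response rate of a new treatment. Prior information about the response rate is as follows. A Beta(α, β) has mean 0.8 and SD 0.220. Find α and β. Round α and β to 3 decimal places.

α = 1.845, β = 0.461

First σ² = 0.048400. Setting α = μn, β = (1−μ)n with n = α+β,
μ(1−μ)/(n+1) = 0.048400 ⇒ n+1 = 0.16/0.048400 = 3.3058 ⇒ n = 2.3058.
Hence α = 0.8×2.3058 = 1.845, β = 0.2×2.3058 = 0.461.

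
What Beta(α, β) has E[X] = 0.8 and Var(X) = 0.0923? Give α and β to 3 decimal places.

Write ν = α+β; then α = μν and Var = μ(1−μ)/(ν+1).
ν = μ(1−μ)/Var − 1 = 0.16/0.0923 − 1 = 0.7335.
α = 0.8·0.7335 = 0.587, β = 0.2·0.7335 = 0.147.

α = 0.587, β = 0.147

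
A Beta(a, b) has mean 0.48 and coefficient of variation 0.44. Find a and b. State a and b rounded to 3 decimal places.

a = 2.206, b = 2.390

Var = (CV·μ)² = (0.44×0.48)² = 0.044605.
a+b = μ(1−μ)/Var − 1 = 0.2496/0.044605 − 1 = 4.5957.
Thus a = 0.48·4.5957 = 2.206 and b = 0.52·4.5957 = 2.390.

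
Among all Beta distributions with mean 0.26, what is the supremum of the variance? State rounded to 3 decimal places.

0.192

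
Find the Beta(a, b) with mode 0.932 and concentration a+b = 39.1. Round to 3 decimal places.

Since the density peak of Beta(a,b) is at (a−1)/(a+b−2),
a = 1 + 0.932(39.1−2) = 35.577 and b = 39.1 − 35.577 = 3.523.

a = 35.577, b = 3.523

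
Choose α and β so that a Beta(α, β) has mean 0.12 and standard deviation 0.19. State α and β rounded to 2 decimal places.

σ² = 0.19² = 0.0361.
With s = α+β, Var = μ(1−μ)/(s+1), so s+1 = (0.12×0.88)/0.0361 = 2.9252 and s = 1.9252.
α = μs = 0.23, β = (1−μ)s = 1.69.

α = 0.23, β = 1.69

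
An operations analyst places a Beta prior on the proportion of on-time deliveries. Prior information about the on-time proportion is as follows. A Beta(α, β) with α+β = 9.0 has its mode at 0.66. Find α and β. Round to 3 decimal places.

Mode = (α−1)/(κ−2) with κ = α+β, so α−1 = 0.66·7.0 = 4.620.
α = 5.620; β = κ − α = 3.380.

α = 5.620, β = 3.380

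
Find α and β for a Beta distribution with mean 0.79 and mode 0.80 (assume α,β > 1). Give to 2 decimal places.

α = 47.40, β = 12.60

With s = α+β: μ = α/s and mode = (α−1)/(s−2). Eliminating α = μs,
μs − 1 = m(s−2) ⇒ s(μ−m) = 1−2m ⇒ s = -0.60/-0.01 = 60.0000.
So α = μs = 47.40, β = (1−μ)s = 12.60.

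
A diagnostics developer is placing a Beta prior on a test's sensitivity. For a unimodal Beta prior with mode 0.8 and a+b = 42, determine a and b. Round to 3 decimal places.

Mode = (a−1)/(κ−2) with κ = a+b, so a−1 = 0.8·40 = 32.000.
a = 33.000; b = κ − a = 9.000.

a = 33.000, b = 9.000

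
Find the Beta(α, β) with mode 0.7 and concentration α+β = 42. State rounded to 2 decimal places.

Since the density peak of Beta(α,β) is at (α−1)/(α+β−2),
α = 1 + 0.7(42−2) = 29.00 and β = 42 − 29.00 = 13.00.

α = 29.00, β = 13.00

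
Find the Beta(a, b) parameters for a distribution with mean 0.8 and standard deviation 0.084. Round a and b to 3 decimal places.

Variance = 0.084² = 0.007056. The moment-matching identity a+b = μ(1−μ)/Var − 1 gives
a+b = 0.16/0.007056 − 1 = 21.6757, so a = μ·21.6757 = 17.341 and b = (1−μ)·21.6757 = 4.335.

a = 17.341, b = 4.335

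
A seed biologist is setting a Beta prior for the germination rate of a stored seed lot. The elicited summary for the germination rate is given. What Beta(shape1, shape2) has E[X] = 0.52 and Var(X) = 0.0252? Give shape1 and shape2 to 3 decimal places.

shape1 = 4.630, shape2 = 4.274

Let s = shape1+shape2. The Beta variance is μ(1−μ)/(s+1).
So s+1 = μ(1−μ)/σ² = (0.52×0.48)/0.0252 = 0.2496/0.0252 = 9.9048, giving s = 8.9048.
Then shape1 = μs = 0.52×8.9048 = 4.630 and shape2 = (1−μ)s = 0.48×8.9048 = 4.274.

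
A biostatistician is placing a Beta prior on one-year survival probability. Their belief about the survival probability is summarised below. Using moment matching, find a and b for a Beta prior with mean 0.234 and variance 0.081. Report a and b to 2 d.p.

Let s = a+b. The Beta variance is μ(1−μ)/(s+1).
So s+1 = μ(1−μ)/σ² = (0.234×0.766)/0.081 = 0.179244/0.081 = 2.2129, giving s = 1.2129.
Then a = μs = 0.234×1.2129 = 0.28 and b = (1−μ)s = 0.766×1.2129 = 0.93.

a = 0.28, b = 0.93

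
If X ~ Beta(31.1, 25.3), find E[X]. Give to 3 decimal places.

0.551

E[X] = α/(α+β) = 31.1/56.4 = 0.551.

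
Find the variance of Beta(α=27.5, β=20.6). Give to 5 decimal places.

0.00499

Var = αβ/[(α+β)²(α+β+1)] = (27.5×20.6)/(48.1²×49.1) = 566.50/113598.251 = 0.00499.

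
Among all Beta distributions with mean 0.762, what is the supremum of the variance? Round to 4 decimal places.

0.1814

Var = μ(1−μ)/(α+β+1), which approaches μ(1−μ) as α+β → 0.
So the supremum is μ(1−μ) = 0.762×0.238 = 0.1814.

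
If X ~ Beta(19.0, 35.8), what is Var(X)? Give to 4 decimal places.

0.0041

μ = 19.0/54.8 = 0.346715; Var = μ(1−μ)/(α+β+1) = 0.2265038/55.8 = 0.0041.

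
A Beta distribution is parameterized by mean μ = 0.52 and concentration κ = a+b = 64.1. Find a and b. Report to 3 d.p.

a = μκ = 0.52×64.1 = 33.332 and b = (1−μ)κ = 0.48×64.1 = 30.768.

a = 33.332, b = 30.768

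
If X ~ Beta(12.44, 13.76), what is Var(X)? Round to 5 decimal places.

α+β = 26.20 and αβ = 171.1744, so Var = αβ/[(α+β)²(α+β+1)] = 171.1744/18671.168000 = 0.00917.

0.00917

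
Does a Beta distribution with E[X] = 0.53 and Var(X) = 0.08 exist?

Yes

For any Beta, Var(X) < E[X]·(1−E[X]).
Here μ(1−μ) = 0.53×0.47 = 0.2491, and 0.08 < 0.2491.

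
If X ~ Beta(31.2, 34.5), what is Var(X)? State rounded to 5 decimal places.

Var = αβ/[(α+β)²(α+β+1)] = (31.2×34.5)/(65.7²×66.7) = 1076.40/287909.883 = 0.00374.

0.00374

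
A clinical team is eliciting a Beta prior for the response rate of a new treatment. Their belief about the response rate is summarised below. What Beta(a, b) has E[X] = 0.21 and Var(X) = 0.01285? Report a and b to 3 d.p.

a = 2.501, b = 9.409

Let s = a+b. The Beta variance is μ(1−μ)/(s+1).
So s+1 = μ(1−μ)/σ² = (0.21×0.79)/0.01285 = 0.1659/0.01285 = 12.9105, giving s = 11.9105.
Then a = μs = 0.21×11.9105 = 2.501 and b = (1−μ)s = 0.79×11.9105 = 9.409.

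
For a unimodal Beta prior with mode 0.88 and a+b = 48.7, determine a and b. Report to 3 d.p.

a = 42.096, b = 6.604

Mode = (a−1)/(κ−2) with κ = a+b, so a−1 = 0.88·46.7 = 41.096.
a = 42.096; b = κ − a = 6.604.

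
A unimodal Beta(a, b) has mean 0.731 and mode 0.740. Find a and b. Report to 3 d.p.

Let s = a+b. Mean gives a = μs = 0.731s; mode gives (a−1)/(s−2) = 0.740.
Substituting: 0.731s − 1 = 0.740(s−2) = 0.740s − 1.480, so -0.009s = -0.480 and s = 53.3333.
Then a = 0.731×53.3333 = 38.987 and b = s−a = 14.347.

a = 38.987, b = 14.347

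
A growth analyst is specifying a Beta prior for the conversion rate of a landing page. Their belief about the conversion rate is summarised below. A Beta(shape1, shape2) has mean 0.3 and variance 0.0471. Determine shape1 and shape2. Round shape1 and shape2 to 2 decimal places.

shape1 = 1.04, shape2 = 2.42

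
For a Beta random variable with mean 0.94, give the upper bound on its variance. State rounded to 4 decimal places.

For fixed mean μ the Beta variance is μ(1−μ)/(α+β+1), increasing as α+β decreases.
Its least upper bound (not attained) is μ(1−μ) = 0.94·0.06 = 0.0564.

0.0564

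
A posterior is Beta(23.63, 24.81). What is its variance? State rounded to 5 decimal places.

0.00505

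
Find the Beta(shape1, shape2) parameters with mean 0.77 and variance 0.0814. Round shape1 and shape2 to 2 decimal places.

shape1 = 0.91, shape2 = 0.27

By moment matching, shape1+shape2 = μ(1−μ)/σ² − 1 = (0.77·0.23)/0.0814 − 1 = 2.1757 − 1 = 1.1757.
Since shape1/(shape1+shape2) = μ, shape1 = 0.77·1.1757 = 0.91 and shape2 = 0.23·1.1757 = 0.27.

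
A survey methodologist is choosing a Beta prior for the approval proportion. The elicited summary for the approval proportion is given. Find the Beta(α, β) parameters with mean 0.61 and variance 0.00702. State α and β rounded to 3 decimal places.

Write ν = α+β; then α = μν and Var = μ(1−μ)/(ν+1).
ν = μ(1−μ)/Var − 1 = 0.2379/0.00702 − 1 = 32.8889.
α = 0.61·32.8889 = 20.062, β = 0.39·32.8889 = 12.827.

α = 20.062, β = 12.827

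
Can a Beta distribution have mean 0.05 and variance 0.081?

The Beta variance bound is σ² < μ(1−μ).
Here μ(1−μ) = 0.05×0.95 = 0.0475, and 0.081 ≥ 0.0475.

No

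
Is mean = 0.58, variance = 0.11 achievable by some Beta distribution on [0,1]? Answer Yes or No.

Yes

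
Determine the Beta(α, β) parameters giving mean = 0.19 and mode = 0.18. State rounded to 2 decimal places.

α = 12.16, β = 51.84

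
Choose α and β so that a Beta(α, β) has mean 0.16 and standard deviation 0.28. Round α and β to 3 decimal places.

First σ² = 0.0784. Setting α = μn, β = (1−μ)n with n = α+β,
μ(1−μ)/(n+1) = 0.0784 ⇒ n+1 = 0.1344/0.0784 = 1.7143 ⇒ n = 0.7143.
Hence α = 0.16×0.7143 = 0.114, β = 0.84×0.7143 = 0.600.

α = 0.114, β = 0.600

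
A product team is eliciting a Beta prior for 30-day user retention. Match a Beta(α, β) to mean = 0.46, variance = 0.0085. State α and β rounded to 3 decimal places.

α = 12.983, β = 15.241

Let s = α+β. The Beta variance is μ(1−μ)/(s+1).
So s+1 = μ(1−μ)/σ² = (0.46×0.54)/0.0085 = 0.2484/0.0085 = 29.2235, giving s = 28.2235.
Then α = μs = 0.46×28.2235 = 12.983 and β = (1−μ)s = 0.54×28.2235 = 15.241.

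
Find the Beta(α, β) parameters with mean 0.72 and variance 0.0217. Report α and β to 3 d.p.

α = 5.969, β = 2.321

Write ν = α+β; then α = μν and Var = μ(1−μ)/(ν+1).
ν = μ(1−μ)/Var − 1 = 0.2016/0.0217 − 1 = 8.2903.
α = 0.72·8.2903 = 5.969, β = 0.28·8.2903 = 2.321.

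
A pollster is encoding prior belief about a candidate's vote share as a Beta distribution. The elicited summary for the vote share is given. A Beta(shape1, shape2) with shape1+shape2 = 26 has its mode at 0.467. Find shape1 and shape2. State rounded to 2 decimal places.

Since the density peak of Beta(shape1,shape2) is at (shape1−1)/(shape1+shape2−2),
shape1 = 1 + 0.467(26−2) = 12.21 and shape2 = 26 − 12.21 = 13.79.

shape1 = 12.21, shape2 = 13.79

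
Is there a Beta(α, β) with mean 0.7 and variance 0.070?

The Beta variance bound is σ² < μ(1−μ).
Here μ(1−μ) = 0.7×0.3 = 0.21, and 0.070 < 0.21.

Yes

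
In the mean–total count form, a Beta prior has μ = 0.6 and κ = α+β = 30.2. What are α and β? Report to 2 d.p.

α = 18.12, β = 12.08

α = μκ = 0.6×30.2 = 18.12 and β = (1−μ)κ = 0.4×30.2 = 12.08.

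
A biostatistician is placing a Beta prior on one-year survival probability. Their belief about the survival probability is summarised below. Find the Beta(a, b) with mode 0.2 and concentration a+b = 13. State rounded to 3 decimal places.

For a,b>1 the mode is (a−1)/(a+b−2), so a = mode·(κ−2)+1 = 0.2×11+1 = 3.200.
And b = (1−mode)·(κ−2)+1 = 0.8×11+1 = 9.800.

a = 3.200, b = 9.800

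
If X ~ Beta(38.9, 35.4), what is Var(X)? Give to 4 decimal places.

0.0033

Var = αβ/[(α+β)²(α+β+1)] = (38.9×35.4)/(74.3²×75.3) = 1377.06/415692.897 = 0.0033.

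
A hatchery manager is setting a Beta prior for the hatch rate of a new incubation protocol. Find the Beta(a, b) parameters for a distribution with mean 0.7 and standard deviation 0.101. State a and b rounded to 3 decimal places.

a = 13.710, b = 5.876

First σ² = 0.010201. Setting a = μn, b = (1−μ)n with n = a+b,
μ(1−μ)/(n+1) = 0.010201 ⇒ n+1 = 0.21/0.010201 = 20.5862 ⇒ n = 19.5862.
Hence a = 0.7×19.5862 = 13.710, b = 0.3×19.5862 = 5.876.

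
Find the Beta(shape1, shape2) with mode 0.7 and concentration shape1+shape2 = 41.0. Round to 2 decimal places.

shape1 = 28.30, shape2 = 12.70

Mode = (shape1−1)/(κ−2) with κ = shape1+shape2, so shape1−1 = 0.7·39.0 = 27.30.
shape1 = 28.30; shape2 = κ − shape1 = 12.70.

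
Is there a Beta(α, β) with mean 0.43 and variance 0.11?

A Beta with mean μ has variance μ(1−μ)/(α+β+1) < μ(1−μ).
Here μ(1−μ) = 0.43×0.57 = 0.2451, and 0.11 < 0.2451.

Yes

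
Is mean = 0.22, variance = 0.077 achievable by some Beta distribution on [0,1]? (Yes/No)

Yes

A Beta with mean μ has variance μ(1−μ)/(α+β+1) < μ(1−μ).
Here μ(1−μ) = 0.22×0.78 = 0.1716, and 0.077 < 0.1716.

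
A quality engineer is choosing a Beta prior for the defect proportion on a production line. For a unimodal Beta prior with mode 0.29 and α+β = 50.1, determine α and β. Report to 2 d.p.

α = 14.95, β = 35.15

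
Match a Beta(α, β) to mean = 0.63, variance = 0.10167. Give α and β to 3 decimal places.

α = 0.814, β = 0.478

By moment matching, α+β = μ(1−μ)/σ² − 1 = (0.63·0.37)/0.10167 − 1 = 2.2927 − 1 = 1.2927.
Since α/(α+β) = μ, α = 0.63·1.2927 = 0.814 and β = 0.37·1.2927 = 0.478.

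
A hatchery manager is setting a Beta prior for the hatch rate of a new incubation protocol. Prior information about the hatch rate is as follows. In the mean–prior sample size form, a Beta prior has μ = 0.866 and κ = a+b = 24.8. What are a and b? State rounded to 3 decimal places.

a = μκ = 0.866×24.8 = 21.477 and b = (1−μ)κ = 0.134×24.8 = 3.323.

a = 21.477, b = 3.323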